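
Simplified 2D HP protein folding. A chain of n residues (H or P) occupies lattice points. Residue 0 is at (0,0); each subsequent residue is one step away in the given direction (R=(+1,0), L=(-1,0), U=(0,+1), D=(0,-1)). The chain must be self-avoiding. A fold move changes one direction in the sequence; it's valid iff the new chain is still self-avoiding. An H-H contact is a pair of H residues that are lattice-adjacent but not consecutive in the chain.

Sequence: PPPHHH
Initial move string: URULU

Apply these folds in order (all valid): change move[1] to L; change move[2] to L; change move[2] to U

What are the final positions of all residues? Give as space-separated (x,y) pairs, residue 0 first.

Initial moves: URULU
Fold: move[1]->L => ULULU (positions: [(0, 0), (0, 1), (-1, 1), (-1, 2), (-2, 2), (-2, 3)])
Fold: move[2]->L => ULLLU (positions: [(0, 0), (0, 1), (-1, 1), (-2, 1), (-3, 1), (-3, 2)])
Fold: move[2]->U => ULULU (positions: [(0, 0), (0, 1), (-1, 1), (-1, 2), (-2, 2), (-2, 3)])

Answer: (0,0) (0,1) (-1,1) (-1,2) (-2,2) (-2,3)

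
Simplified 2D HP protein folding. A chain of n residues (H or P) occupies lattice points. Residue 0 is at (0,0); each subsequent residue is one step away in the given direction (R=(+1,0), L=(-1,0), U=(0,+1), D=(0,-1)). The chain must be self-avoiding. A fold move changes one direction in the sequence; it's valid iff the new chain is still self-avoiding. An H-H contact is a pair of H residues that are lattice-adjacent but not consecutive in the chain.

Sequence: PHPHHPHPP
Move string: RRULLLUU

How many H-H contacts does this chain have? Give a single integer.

Answer: 1

Derivation:
Positions: [(0, 0), (1, 0), (2, 0), (2, 1), (1, 1), (0, 1), (-1, 1), (-1, 2), (-1, 3)]
H-H contact: residue 1 @(1,0) - residue 4 @(1, 1)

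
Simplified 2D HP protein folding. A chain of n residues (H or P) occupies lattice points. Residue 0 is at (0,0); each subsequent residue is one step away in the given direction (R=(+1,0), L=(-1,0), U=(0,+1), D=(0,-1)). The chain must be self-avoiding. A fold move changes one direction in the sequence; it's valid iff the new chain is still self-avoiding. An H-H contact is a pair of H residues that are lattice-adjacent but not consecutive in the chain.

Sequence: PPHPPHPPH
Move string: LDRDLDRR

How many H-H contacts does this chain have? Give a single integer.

Answer: 1

Derivation:
Positions: [(0, 0), (-1, 0), (-1, -1), (0, -1), (0, -2), (-1, -2), (-1, -3), (0, -3), (1, -3)]
H-H contact: residue 2 @(-1,-1) - residue 5 @(-1, -2)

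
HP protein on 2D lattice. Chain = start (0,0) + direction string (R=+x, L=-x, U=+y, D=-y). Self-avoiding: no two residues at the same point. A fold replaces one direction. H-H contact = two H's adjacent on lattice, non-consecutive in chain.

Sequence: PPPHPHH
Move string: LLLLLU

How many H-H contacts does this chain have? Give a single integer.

Answer: 0

Derivation:
Positions: [(0, 0), (-1, 0), (-2, 0), (-3, 0), (-4, 0), (-5, 0), (-5, 1)]
No H-H contacts found.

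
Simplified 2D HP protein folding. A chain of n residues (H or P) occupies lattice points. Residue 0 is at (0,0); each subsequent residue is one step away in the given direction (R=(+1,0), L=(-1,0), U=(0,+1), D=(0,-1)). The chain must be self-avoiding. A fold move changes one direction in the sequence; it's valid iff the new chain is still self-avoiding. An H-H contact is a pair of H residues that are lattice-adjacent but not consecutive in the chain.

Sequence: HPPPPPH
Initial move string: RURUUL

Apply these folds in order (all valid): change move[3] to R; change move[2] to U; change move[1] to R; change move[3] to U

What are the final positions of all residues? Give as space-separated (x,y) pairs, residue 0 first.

Initial moves: RURUUL
Fold: move[3]->R => RURRUL (positions: [(0, 0), (1, 0), (1, 1), (2, 1), (3, 1), (3, 2), (2, 2)])
Fold: move[2]->U => RUURUL (positions: [(0, 0), (1, 0), (1, 1), (1, 2), (2, 2), (2, 3), (1, 3)])
Fold: move[1]->R => RRURUL (positions: [(0, 0), (1, 0), (2, 0), (2, 1), (3, 1), (3, 2), (2, 2)])
Fold: move[3]->U => RRUUUL (positions: [(0, 0), (1, 0), (2, 0), (2, 1), (2, 2), (2, 3), (1, 3)])

Answer: (0,0) (1,0) (2,0) (2,1) (2,2) (2,3) (1,3)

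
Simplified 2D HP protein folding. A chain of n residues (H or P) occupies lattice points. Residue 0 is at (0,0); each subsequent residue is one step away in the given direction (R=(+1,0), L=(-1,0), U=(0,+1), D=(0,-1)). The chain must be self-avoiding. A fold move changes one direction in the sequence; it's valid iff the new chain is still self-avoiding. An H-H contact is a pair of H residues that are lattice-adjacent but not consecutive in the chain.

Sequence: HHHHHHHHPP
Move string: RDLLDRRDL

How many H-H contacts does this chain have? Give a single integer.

Positions: [(0, 0), (1, 0), (1, -1), (0, -1), (-1, -1), (-1, -2), (0, -2), (1, -2), (1, -3), (0, -3)]
H-H contact: residue 0 @(0,0) - residue 3 @(0, -1)
H-H contact: residue 2 @(1,-1) - residue 7 @(1, -2)
H-H contact: residue 3 @(0,-1) - residue 6 @(0, -2)

Answer: 3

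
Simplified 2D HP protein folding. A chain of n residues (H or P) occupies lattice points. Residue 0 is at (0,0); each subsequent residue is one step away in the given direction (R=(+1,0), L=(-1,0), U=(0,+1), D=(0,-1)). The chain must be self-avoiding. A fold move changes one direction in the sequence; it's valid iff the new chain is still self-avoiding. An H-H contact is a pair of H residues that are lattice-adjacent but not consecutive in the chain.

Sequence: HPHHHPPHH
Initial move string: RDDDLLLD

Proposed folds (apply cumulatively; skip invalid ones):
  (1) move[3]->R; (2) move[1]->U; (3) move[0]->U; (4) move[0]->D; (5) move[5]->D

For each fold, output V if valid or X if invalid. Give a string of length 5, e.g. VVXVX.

Initial: RDDDLLLD -> [(0, 0), (1, 0), (1, -1), (1, -2), (1, -3), (0, -3), (-1, -3), (-2, -3), (-2, -4)]
Fold 1: move[3]->R => RDDRLLLD INVALID (collision), skipped
Fold 2: move[1]->U => RUDDLLLD INVALID (collision), skipped
Fold 3: move[0]->U => UDDDLLLD INVALID (collision), skipped
Fold 4: move[0]->D => DDDDLLLD VALID
Fold 5: move[5]->D => DDDDLDLD VALID

Answer: XXXVV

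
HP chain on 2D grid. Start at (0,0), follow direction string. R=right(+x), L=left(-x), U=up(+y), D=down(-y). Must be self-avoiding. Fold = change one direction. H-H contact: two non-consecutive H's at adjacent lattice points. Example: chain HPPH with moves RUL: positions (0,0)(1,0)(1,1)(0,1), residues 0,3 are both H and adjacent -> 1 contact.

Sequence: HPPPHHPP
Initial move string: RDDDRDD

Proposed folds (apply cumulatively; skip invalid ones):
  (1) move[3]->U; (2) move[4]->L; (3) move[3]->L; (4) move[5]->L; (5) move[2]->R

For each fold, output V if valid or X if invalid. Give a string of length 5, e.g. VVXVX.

Answer: XVVVX

Derivation:
Initial: RDDDRDD -> [(0, 0), (1, 0), (1, -1), (1, -2), (1, -3), (2, -3), (2, -4), (2, -5)]
Fold 1: move[3]->U => RDDURDD INVALID (collision), skipped
Fold 2: move[4]->L => RDDDLDD VALID
Fold 3: move[3]->L => RDDLLDD VALID
Fold 4: move[5]->L => RDDLLLD VALID
Fold 5: move[2]->R => RDRLLLD INVALID (collision), skipped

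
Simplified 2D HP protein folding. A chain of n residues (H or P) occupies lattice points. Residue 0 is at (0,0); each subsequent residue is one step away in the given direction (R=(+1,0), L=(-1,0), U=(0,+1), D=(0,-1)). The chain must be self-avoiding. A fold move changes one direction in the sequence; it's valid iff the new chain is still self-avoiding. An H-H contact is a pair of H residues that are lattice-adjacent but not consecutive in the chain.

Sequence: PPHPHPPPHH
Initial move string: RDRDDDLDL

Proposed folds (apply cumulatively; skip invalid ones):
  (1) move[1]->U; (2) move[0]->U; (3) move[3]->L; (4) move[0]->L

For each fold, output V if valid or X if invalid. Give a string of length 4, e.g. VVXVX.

Initial: RDRDDDLDL -> [(0, 0), (1, 0), (1, -1), (2, -1), (2, -2), (2, -3), (2, -4), (1, -4), (1, -5), (0, -5)]
Fold 1: move[1]->U => RURDDDLDL VALID
Fold 2: move[0]->U => UURDDDLDL VALID
Fold 3: move[3]->L => UURLDDLDL INVALID (collision), skipped
Fold 4: move[0]->L => LURDDDLDL INVALID (collision), skipped

Answer: VVXX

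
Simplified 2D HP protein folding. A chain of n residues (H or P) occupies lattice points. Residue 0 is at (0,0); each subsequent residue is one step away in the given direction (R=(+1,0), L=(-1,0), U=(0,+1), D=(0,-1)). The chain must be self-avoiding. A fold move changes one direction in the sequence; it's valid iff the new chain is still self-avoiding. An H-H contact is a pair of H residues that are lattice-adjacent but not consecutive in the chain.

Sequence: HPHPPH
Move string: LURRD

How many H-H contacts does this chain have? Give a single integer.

Answer: 1

Derivation:
Positions: [(0, 0), (-1, 0), (-1, 1), (0, 1), (1, 1), (1, 0)]
H-H contact: residue 0 @(0,0) - residue 5 @(1, 0)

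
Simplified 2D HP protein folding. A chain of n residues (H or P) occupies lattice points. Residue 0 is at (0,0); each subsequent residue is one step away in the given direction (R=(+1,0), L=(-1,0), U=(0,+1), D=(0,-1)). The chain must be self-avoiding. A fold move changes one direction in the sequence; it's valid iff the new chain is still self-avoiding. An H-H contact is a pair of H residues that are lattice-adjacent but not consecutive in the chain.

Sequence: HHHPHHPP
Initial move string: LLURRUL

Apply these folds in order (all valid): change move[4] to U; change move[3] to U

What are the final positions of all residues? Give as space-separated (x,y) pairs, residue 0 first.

Initial moves: LLURRUL
Fold: move[4]->U => LLURUUL (positions: [(0, 0), (-1, 0), (-2, 0), (-2, 1), (-1, 1), (-1, 2), (-1, 3), (-2, 3)])
Fold: move[3]->U => LLUUUUL (positions: [(0, 0), (-1, 0), (-2, 0), (-2, 1), (-2, 2), (-2, 3), (-2, 4), (-3, 4)])

Answer: (0,0) (-1,0) (-2,0) (-2,1) (-2,2) (-2,3) (-2,4) (-3,4)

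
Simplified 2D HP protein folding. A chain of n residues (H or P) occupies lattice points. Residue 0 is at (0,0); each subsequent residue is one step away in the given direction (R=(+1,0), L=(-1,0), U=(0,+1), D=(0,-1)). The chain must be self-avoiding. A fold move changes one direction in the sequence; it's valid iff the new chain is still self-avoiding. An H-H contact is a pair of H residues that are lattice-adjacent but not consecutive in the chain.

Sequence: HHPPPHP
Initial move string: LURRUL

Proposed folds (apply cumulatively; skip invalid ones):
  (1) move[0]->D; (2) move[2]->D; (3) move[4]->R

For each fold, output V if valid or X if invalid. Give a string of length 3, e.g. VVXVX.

Initial: LURRUL -> [(0, 0), (-1, 0), (-1, 1), (0, 1), (1, 1), (1, 2), (0, 2)]
Fold 1: move[0]->D => DURRUL INVALID (collision), skipped
Fold 2: move[2]->D => LUDRUL INVALID (collision), skipped
Fold 3: move[4]->R => LURRRL INVALID (collision), skipped

Answer: XXX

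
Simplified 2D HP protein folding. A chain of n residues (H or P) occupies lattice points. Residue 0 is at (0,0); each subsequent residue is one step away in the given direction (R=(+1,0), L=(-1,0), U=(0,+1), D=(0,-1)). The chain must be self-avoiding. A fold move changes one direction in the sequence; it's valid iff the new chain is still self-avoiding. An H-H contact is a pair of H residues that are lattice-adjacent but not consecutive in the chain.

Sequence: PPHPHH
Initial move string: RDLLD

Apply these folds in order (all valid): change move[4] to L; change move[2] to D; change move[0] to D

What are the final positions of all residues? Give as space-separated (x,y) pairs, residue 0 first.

Initial moves: RDLLD
Fold: move[4]->L => RDLLL (positions: [(0, 0), (1, 0), (1, -1), (0, -1), (-1, -1), (-2, -1)])
Fold: move[2]->D => RDDLL (positions: [(0, 0), (1, 0), (1, -1), (1, -2), (0, -2), (-1, -2)])
Fold: move[0]->D => DDDLL (positions: [(0, 0), (0, -1), (0, -2), (0, -3), (-1, -3), (-2, -3)])

Answer: (0,0) (0,-1) (0,-2) (0,-3) (-1,-3) (-2,-3)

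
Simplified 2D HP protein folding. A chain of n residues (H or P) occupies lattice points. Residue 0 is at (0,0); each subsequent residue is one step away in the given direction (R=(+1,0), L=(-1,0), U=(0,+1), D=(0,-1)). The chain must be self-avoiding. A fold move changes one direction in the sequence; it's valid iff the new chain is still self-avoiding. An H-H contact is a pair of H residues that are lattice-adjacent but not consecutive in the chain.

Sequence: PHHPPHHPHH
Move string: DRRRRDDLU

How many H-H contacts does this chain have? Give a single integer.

Answer: 1

Derivation:
Positions: [(0, 0), (0, -1), (1, -1), (2, -1), (3, -1), (4, -1), (4, -2), (4, -3), (3, -3), (3, -2)]
H-H contact: residue 6 @(4,-2) - residue 9 @(3, -2)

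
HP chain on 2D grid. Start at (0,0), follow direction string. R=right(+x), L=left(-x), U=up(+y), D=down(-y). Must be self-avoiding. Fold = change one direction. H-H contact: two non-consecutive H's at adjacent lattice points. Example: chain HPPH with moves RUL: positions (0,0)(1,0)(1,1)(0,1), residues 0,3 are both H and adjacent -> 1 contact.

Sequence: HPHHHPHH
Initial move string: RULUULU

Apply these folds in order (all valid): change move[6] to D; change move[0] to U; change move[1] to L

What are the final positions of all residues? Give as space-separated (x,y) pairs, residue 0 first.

Initial moves: RULUULU
Fold: move[6]->D => RULUULD (positions: [(0, 0), (1, 0), (1, 1), (0, 1), (0, 2), (0, 3), (-1, 3), (-1, 2)])
Fold: move[0]->U => UULUULD (positions: [(0, 0), (0, 1), (0, 2), (-1, 2), (-1, 3), (-1, 4), (-2, 4), (-2, 3)])
Fold: move[1]->L => ULLUULD (positions: [(0, 0), (0, 1), (-1, 1), (-2, 1), (-2, 2), (-2, 3), (-3, 3), (-3, 2)])

Answer: (0,0) (0,1) (-1,1) (-2,1) (-2,2) (-2,3) (-3,3) (-3,2)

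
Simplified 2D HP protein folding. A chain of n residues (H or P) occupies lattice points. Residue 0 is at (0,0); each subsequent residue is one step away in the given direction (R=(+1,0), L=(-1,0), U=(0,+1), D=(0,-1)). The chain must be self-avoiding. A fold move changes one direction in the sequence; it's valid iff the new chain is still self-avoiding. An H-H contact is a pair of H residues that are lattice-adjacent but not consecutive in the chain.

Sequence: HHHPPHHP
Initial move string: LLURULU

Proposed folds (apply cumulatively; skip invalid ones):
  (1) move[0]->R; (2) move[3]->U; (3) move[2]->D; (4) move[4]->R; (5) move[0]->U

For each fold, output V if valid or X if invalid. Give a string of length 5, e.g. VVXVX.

Answer: XVXXV

Derivation:
Initial: LLURULU -> [(0, 0), (-1, 0), (-2, 0), (-2, 1), (-1, 1), (-1, 2), (-2, 2), (-2, 3)]
Fold 1: move[0]->R => RLURULU INVALID (collision), skipped
Fold 2: move[3]->U => LLUUULU VALID
Fold 3: move[2]->D => LLDUULU INVALID (collision), skipped
Fold 4: move[4]->R => LLUURLU INVALID (collision), skipped
Fold 5: move[0]->U => ULUUULU VALID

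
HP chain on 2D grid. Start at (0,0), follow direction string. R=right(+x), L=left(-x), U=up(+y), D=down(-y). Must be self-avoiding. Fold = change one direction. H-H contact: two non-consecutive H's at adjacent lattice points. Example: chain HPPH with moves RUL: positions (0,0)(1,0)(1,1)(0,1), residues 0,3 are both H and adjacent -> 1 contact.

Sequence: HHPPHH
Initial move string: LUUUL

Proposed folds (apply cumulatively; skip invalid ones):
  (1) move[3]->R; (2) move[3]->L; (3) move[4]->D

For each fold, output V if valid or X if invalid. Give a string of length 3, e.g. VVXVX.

Initial: LUUUL -> [(0, 0), (-1, 0), (-1, 1), (-1, 2), (-1, 3), (-2, 3)]
Fold 1: move[3]->R => LUURL INVALID (collision), skipped
Fold 2: move[3]->L => LUULL VALID
Fold 3: move[4]->D => LUULD VALID

Answer: XVV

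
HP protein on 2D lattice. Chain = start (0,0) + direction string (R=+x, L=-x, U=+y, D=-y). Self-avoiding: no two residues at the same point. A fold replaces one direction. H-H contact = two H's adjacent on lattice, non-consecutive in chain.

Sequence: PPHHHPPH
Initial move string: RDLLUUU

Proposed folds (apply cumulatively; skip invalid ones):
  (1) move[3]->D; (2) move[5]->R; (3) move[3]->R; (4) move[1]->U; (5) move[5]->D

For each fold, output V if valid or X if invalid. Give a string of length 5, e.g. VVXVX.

Answer: XXXVX

Derivation:
Initial: RDLLUUU -> [(0, 0), (1, 0), (1, -1), (0, -1), (-1, -1), (-1, 0), (-1, 1), (-1, 2)]
Fold 1: move[3]->D => RDLDUUU INVALID (collision), skipped
Fold 2: move[5]->R => RDLLURU INVALID (collision), skipped
Fold 3: move[3]->R => RDLRUUU INVALID (collision), skipped
Fold 4: move[1]->U => RULLUUU VALID
Fold 5: move[5]->D => RULLUDU INVALID (collision), skipped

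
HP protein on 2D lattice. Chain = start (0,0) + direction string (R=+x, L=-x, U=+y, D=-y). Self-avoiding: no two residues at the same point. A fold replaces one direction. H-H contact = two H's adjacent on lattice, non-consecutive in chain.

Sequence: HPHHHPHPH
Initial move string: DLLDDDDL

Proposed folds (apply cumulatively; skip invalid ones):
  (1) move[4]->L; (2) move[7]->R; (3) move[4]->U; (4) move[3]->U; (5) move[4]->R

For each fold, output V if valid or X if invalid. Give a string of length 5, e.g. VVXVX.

Initial: DLLDDDDL -> [(0, 0), (0, -1), (-1, -1), (-2, -1), (-2, -2), (-2, -3), (-2, -4), (-2, -5), (-3, -5)]
Fold 1: move[4]->L => DLLDLDDL VALID
Fold 2: move[7]->R => DLLDLDDR VALID
Fold 3: move[4]->U => DLLDUDDR INVALID (collision), skipped
Fold 4: move[3]->U => DLLULDDR VALID
Fold 5: move[4]->R => DLLURDDR INVALID (collision), skipped

Answer: VVXVX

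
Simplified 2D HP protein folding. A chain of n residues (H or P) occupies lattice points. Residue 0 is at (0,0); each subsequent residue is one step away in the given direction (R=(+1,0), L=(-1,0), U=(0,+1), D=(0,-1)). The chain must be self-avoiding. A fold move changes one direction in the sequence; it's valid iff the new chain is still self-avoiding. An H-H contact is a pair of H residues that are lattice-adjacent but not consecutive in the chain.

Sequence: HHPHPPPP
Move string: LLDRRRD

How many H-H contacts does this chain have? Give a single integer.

Positions: [(0, 0), (-1, 0), (-2, 0), (-2, -1), (-1, -1), (0, -1), (1, -1), (1, -2)]
No H-H contacts found.

Answer: 0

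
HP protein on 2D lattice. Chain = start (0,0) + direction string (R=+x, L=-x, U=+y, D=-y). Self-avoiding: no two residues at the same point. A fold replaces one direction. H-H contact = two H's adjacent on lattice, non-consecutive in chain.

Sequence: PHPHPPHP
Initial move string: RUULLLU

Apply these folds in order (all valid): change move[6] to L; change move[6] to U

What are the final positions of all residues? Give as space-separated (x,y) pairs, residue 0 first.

Answer: (0,0) (1,0) (1,1) (1,2) (0,2) (-1,2) (-2,2) (-2,3)

Derivation:
Initial moves: RUULLLU
Fold: move[6]->L => RUULLLL (positions: [(0, 0), (1, 0), (1, 1), (1, 2), (0, 2), (-1, 2), (-2, 2), (-3, 2)])
Fold: move[6]->U => RUULLLU (positions: [(0, 0), (1, 0), (1, 1), (1, 2), (0, 2), (-1, 2), (-2, 2), (-2, 3)])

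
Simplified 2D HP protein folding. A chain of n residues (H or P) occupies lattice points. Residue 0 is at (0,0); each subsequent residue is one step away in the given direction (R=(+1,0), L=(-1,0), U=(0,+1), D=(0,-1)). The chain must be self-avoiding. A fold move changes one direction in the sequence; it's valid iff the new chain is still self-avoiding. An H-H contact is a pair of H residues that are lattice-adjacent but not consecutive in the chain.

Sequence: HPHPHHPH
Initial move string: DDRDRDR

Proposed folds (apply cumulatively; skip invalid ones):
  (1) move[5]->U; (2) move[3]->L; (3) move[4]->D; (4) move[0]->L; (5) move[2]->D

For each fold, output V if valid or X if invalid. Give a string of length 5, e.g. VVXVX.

Initial: DDRDRDR -> [(0, 0), (0, -1), (0, -2), (1, -2), (1, -3), (2, -3), (2, -4), (3, -4)]
Fold 1: move[5]->U => DDRDRUR VALID
Fold 2: move[3]->L => DDRLRUR INVALID (collision), skipped
Fold 3: move[4]->D => DDRDDUR INVALID (collision), skipped
Fold 4: move[0]->L => LDRDRUR VALID
Fold 5: move[2]->D => LDDDRUR VALID

Answer: VXXVV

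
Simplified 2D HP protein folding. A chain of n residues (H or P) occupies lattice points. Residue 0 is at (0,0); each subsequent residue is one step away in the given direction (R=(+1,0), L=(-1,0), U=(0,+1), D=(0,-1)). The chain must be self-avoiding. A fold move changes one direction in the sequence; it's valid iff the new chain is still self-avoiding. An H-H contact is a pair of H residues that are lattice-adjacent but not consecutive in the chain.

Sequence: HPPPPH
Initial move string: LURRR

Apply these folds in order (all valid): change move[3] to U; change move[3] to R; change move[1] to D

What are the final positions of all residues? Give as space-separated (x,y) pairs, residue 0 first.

Initial moves: LURRR
Fold: move[3]->U => LURUR (positions: [(0, 0), (-1, 0), (-1, 1), (0, 1), (0, 2), (1, 2)])
Fold: move[3]->R => LURRR (positions: [(0, 0), (-1, 0), (-1, 1), (0, 1), (1, 1), (2, 1)])
Fold: move[1]->D => LDRRR (positions: [(0, 0), (-1, 0), (-1, -1), (0, -1), (1, -1), (2, -1)])

Answer: (0,0) (-1,0) (-1,-1) (0,-1) (1,-1) (2,-1)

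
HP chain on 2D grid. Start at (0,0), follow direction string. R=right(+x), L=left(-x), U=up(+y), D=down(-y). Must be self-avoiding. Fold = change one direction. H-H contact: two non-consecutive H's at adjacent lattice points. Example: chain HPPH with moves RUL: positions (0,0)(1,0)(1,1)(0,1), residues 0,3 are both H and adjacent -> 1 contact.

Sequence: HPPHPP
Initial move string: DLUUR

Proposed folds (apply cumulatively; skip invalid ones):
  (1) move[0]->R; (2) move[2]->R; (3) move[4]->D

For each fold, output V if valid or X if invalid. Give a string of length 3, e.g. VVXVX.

Initial: DLUUR -> [(0, 0), (0, -1), (-1, -1), (-1, 0), (-1, 1), (0, 1)]
Fold 1: move[0]->R => RLUUR INVALID (collision), skipped
Fold 2: move[2]->R => DLRUR INVALID (collision), skipped
Fold 3: move[4]->D => DLUUD INVALID (collision), skipped

Answer: XXX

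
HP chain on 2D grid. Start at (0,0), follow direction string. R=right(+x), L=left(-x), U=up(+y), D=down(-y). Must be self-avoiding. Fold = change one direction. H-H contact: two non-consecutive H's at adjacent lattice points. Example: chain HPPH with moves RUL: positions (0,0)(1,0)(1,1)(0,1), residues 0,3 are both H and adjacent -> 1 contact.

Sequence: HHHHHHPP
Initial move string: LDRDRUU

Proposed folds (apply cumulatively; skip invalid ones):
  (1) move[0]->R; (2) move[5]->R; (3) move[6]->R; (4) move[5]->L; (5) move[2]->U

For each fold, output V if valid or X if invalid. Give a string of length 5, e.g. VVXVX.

Initial: LDRDRUU -> [(0, 0), (-1, 0), (-1, -1), (0, -1), (0, -2), (1, -2), (1, -1), (1, 0)]
Fold 1: move[0]->R => RDRDRUU VALID
Fold 2: move[5]->R => RDRDRRU VALID
Fold 3: move[6]->R => RDRDRRR VALID
Fold 4: move[5]->L => RDRDRLR INVALID (collision), skipped
Fold 5: move[2]->U => RDUDRRR INVALID (collision), skipped

Answer: VVVXX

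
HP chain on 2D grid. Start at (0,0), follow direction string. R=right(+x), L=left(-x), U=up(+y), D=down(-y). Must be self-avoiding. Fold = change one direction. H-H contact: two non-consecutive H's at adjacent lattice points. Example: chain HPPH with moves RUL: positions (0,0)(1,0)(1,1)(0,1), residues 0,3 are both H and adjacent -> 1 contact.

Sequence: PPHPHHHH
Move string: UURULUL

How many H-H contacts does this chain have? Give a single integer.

Positions: [(0, 0), (0, 1), (0, 2), (1, 2), (1, 3), (0, 3), (0, 4), (-1, 4)]
H-H contact: residue 2 @(0,2) - residue 5 @(0, 3)

Answer: 1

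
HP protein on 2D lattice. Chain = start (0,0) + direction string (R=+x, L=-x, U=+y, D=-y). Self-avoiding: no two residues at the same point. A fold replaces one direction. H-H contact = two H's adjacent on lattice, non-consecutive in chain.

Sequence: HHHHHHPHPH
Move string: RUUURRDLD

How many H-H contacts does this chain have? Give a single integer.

Positions: [(0, 0), (1, 0), (1, 1), (1, 2), (1, 3), (2, 3), (3, 3), (3, 2), (2, 2), (2, 1)]
H-H contact: residue 2 @(1,1) - residue 9 @(2, 1)

Answer: 1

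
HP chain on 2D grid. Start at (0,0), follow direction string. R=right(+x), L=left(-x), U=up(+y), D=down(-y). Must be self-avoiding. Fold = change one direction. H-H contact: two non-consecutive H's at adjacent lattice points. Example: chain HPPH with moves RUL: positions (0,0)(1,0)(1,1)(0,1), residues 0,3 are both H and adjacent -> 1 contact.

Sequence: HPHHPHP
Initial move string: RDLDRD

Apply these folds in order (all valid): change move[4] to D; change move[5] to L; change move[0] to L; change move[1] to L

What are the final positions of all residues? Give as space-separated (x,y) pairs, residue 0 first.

Initial moves: RDLDRD
Fold: move[4]->D => RDLDDD (positions: [(0, 0), (1, 0), (1, -1), (0, -1), (0, -2), (0, -3), (0, -4)])
Fold: move[5]->L => RDLDDL (positions: [(0, 0), (1, 0), (1, -1), (0, -1), (0, -2), (0, -3), (-1, -3)])
Fold: move[0]->L => LDLDDL (positions: [(0, 0), (-1, 0), (-1, -1), (-2, -1), (-2, -2), (-2, -3), (-3, -3)])
Fold: move[1]->L => LLLDDL (positions: [(0, 0), (-1, 0), (-2, 0), (-3, 0), (-3, -1), (-3, -2), (-4, -2)])

Answer: (0,0) (-1,0) (-2,0) (-3,0) (-3,-1) (-3,-2) (-4,-2)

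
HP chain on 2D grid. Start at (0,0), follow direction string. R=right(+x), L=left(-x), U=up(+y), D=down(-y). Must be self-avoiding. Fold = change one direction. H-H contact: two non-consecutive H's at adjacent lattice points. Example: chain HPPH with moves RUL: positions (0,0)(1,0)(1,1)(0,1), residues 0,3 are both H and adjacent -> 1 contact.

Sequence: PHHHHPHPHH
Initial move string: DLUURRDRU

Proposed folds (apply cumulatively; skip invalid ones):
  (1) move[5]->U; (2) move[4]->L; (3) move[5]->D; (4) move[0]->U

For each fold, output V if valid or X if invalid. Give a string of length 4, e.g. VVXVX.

Answer: XXXV

Derivation:
Initial: DLUURRDRU -> [(0, 0), (0, -1), (-1, -1), (-1, 0), (-1, 1), (0, 1), (1, 1), (1, 0), (2, 0), (2, 1)]
Fold 1: move[5]->U => DLUURUDRU INVALID (collision), skipped
Fold 2: move[4]->L => DLUULRDRU INVALID (collision), skipped
Fold 3: move[5]->D => DLUURDDRU INVALID (collision), skipped
Fold 4: move[0]->U => ULUURRDRU VALID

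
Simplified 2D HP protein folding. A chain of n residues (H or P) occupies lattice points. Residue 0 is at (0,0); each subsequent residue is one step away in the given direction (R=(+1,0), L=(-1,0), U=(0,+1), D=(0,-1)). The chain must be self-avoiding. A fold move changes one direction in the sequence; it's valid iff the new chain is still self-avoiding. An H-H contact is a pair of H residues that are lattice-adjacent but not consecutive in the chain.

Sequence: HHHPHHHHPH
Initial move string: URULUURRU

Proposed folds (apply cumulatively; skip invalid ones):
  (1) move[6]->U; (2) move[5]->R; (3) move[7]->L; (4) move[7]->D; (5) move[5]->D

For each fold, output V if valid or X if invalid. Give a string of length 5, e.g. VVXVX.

Initial: URULUURRU -> [(0, 0), (0, 1), (1, 1), (1, 2), (0, 2), (0, 3), (0, 4), (1, 4), (2, 4), (2, 5)]
Fold 1: move[6]->U => URULUUURU VALID
Fold 2: move[5]->R => URULURURU VALID
Fold 3: move[7]->L => URULURULU VALID
Fold 4: move[7]->D => URULURUDU INVALID (collision), skipped
Fold 5: move[5]->D => URULUDULU INVALID (collision), skipped

Answer: VVVXX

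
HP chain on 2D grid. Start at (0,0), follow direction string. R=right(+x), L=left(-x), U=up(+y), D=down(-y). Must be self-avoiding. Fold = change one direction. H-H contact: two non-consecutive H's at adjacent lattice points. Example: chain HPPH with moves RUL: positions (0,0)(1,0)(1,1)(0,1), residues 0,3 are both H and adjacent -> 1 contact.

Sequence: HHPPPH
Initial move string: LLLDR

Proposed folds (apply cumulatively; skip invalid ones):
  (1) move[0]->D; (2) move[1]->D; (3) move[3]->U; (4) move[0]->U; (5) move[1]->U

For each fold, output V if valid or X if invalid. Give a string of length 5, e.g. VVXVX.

Initial: LLLDR -> [(0, 0), (-1, 0), (-2, 0), (-3, 0), (-3, -1), (-2, -1)]
Fold 1: move[0]->D => DLLDR VALID
Fold 2: move[1]->D => DDLDR VALID
Fold 3: move[3]->U => DDLUR INVALID (collision), skipped
Fold 4: move[0]->U => UDLDR INVALID (collision), skipped
Fold 5: move[1]->U => DULDR INVALID (collision), skipped

Answer: VVXXX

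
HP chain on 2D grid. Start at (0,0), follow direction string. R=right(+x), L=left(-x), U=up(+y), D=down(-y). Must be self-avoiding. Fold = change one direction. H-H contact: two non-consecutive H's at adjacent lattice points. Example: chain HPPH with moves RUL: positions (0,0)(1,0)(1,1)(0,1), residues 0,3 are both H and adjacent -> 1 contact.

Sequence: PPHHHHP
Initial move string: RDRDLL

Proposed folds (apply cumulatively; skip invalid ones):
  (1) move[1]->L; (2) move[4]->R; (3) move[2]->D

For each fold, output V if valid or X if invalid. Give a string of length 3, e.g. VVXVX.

Initial: RDRDLL -> [(0, 0), (1, 0), (1, -1), (2, -1), (2, -2), (1, -2), (0, -2)]
Fold 1: move[1]->L => RLRDLL INVALID (collision), skipped
Fold 2: move[4]->R => RDRDRL INVALID (collision), skipped
Fold 3: move[2]->D => RDDDLL VALID

Answer: XXV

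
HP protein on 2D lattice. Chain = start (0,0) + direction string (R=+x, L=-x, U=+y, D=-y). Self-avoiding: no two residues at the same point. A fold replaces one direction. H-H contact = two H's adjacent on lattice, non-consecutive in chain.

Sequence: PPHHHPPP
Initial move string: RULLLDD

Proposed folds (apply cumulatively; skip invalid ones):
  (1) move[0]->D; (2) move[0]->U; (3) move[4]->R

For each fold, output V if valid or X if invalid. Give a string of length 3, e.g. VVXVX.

Initial: RULLLDD -> [(0, 0), (1, 0), (1, 1), (0, 1), (-1, 1), (-2, 1), (-2, 0), (-2, -1)]
Fold 1: move[0]->D => DULLLDD INVALID (collision), skipped
Fold 2: move[0]->U => UULLLDD VALID
Fold 3: move[4]->R => UULLRDD INVALID (collision), skipped

Answer: XVX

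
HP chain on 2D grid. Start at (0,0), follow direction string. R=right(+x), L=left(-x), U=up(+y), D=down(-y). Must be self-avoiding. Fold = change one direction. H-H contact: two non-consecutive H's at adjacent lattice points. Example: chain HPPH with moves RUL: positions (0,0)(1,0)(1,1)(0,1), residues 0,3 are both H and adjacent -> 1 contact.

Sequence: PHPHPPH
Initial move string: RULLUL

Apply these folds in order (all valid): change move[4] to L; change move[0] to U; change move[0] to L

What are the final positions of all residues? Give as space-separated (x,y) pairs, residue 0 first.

Answer: (0,0) (-1,0) (-1,1) (-2,1) (-3,1) (-4,1) (-5,1)

Derivation:
Initial moves: RULLUL
Fold: move[4]->L => RULLLL (positions: [(0, 0), (1, 0), (1, 1), (0, 1), (-1, 1), (-2, 1), (-3, 1)])
Fold: move[0]->U => UULLLL (positions: [(0, 0), (0, 1), (0, 2), (-1, 2), (-2, 2), (-3, 2), (-4, 2)])
Fold: move[0]->L => LULLLL (positions: [(0, 0), (-1, 0), (-1, 1), (-2, 1), (-3, 1), (-4, 1), (-5, 1)])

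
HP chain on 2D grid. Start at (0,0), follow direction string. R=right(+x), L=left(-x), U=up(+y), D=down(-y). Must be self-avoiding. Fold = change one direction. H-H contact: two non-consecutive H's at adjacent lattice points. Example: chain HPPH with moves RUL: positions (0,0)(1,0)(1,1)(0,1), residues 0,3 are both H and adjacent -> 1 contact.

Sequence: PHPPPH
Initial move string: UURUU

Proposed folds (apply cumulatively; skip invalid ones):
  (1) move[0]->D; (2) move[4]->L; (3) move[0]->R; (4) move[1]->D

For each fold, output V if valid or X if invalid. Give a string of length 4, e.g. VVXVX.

Answer: XVVX

Derivation:
Initial: UURUU -> [(0, 0), (0, 1), (0, 2), (1, 2), (1, 3), (1, 4)]
Fold 1: move[0]->D => DURUU INVALID (collision), skipped
Fold 2: move[4]->L => UURUL VALID
Fold 3: move[0]->R => RURUL VALID
Fold 4: move[1]->D => RDRUL INVALID (collision), skipped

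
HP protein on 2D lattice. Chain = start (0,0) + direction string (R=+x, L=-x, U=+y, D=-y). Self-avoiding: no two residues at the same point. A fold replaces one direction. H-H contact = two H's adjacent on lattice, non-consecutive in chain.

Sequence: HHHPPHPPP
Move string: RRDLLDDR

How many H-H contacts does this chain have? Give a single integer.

Positions: [(0, 0), (1, 0), (2, 0), (2, -1), (1, -1), (0, -1), (0, -2), (0, -3), (1, -3)]
H-H contact: residue 0 @(0,0) - residue 5 @(0, -1)

Answer: 1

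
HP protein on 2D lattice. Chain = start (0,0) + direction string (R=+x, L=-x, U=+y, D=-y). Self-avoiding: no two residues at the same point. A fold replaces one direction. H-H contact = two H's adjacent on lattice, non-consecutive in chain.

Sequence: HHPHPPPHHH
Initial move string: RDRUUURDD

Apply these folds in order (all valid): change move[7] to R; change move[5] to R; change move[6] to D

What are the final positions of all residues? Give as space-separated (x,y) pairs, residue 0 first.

Initial moves: RDRUUURDD
Fold: move[7]->R => RDRUUURRD (positions: [(0, 0), (1, 0), (1, -1), (2, -1), (2, 0), (2, 1), (2, 2), (3, 2), (4, 2), (4, 1)])
Fold: move[5]->R => RDRUURRRD (positions: [(0, 0), (1, 0), (1, -1), (2, -1), (2, 0), (2, 1), (3, 1), (4, 1), (5, 1), (5, 0)])
Fold: move[6]->D => RDRUURDRD (positions: [(0, 0), (1, 0), (1, -1), (2, -1), (2, 0), (2, 1), (3, 1), (3, 0), (4, 0), (4, -1)])

Answer: (0,0) (1,0) (1,-1) (2,-1) (2,0) (2,1) (3,1) (3,0) (4,0) (4,-1)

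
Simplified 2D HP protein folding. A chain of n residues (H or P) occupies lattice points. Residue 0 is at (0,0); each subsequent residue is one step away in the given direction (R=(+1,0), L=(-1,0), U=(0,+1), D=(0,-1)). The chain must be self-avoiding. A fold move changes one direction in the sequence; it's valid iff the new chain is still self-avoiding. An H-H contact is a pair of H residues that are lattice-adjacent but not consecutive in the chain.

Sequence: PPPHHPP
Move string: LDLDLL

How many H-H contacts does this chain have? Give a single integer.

Positions: [(0, 0), (-1, 0), (-1, -1), (-2, -1), (-2, -2), (-3, -2), (-4, -2)]
No H-H contacts found.

Answer: 0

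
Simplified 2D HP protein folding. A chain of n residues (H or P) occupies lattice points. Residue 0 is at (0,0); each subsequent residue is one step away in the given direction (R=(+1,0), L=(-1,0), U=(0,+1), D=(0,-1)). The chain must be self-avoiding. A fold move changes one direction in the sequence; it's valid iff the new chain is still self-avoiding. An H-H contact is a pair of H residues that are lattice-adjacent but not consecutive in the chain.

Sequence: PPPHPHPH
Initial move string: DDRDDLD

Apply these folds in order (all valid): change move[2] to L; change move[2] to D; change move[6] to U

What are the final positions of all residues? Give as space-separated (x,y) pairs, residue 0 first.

Initial moves: DDRDDLD
Fold: move[2]->L => DDLDDLD (positions: [(0, 0), (0, -1), (0, -2), (-1, -2), (-1, -3), (-1, -4), (-2, -4), (-2, -5)])
Fold: move[2]->D => DDDDDLD (positions: [(0, 0), (0, -1), (0, -2), (0, -3), (0, -4), (0, -5), (-1, -5), (-1, -6)])
Fold: move[6]->U => DDDDDLU (positions: [(0, 0), (0, -1), (0, -2), (0, -3), (0, -4), (0, -5), (-1, -5), (-1, -4)])

Answer: (0,0) (0,-1) (0,-2) (0,-3) (0,-4) (0,-5) (-1,-5) (-1,-4)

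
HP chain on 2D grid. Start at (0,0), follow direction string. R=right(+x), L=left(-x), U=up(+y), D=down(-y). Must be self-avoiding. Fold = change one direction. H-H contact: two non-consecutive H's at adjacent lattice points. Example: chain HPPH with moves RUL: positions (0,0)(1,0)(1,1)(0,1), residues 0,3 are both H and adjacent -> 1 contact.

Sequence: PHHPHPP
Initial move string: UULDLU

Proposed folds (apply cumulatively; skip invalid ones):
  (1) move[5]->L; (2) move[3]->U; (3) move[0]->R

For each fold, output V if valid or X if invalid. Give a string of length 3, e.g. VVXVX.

Initial: UULDLU -> [(0, 0), (0, 1), (0, 2), (-1, 2), (-1, 1), (-2, 1), (-2, 2)]
Fold 1: move[5]->L => UULDLL VALID
Fold 2: move[3]->U => UULULL VALID
Fold 3: move[0]->R => RULULL VALID

Answer: VVV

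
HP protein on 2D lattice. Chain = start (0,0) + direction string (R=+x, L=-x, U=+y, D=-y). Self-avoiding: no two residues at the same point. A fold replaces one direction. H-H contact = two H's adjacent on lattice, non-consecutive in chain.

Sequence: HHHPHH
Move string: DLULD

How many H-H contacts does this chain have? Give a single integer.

Positions: [(0, 0), (0, -1), (-1, -1), (-1, 0), (-2, 0), (-2, -1)]
H-H contact: residue 2 @(-1,-1) - residue 5 @(-2, -1)

Answer: 1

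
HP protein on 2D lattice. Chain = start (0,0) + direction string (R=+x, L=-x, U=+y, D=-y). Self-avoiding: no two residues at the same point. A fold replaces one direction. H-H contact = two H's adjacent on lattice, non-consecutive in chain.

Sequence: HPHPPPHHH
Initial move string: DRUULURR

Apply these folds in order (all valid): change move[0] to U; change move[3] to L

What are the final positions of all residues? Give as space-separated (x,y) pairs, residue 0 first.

Answer: (0,0) (0,1) (1,1) (1,2) (0,2) (-1,2) (-1,3) (0,3) (1,3)

Derivation:
Initial moves: DRUULURR
Fold: move[0]->U => URUULURR (positions: [(0, 0), (0, 1), (1, 1), (1, 2), (1, 3), (0, 3), (0, 4), (1, 4), (2, 4)])
Fold: move[3]->L => URULLURR (positions: [(0, 0), (0, 1), (1, 1), (1, 2), (0, 2), (-1, 2), (-1, 3), (0, 3), (1, 3)])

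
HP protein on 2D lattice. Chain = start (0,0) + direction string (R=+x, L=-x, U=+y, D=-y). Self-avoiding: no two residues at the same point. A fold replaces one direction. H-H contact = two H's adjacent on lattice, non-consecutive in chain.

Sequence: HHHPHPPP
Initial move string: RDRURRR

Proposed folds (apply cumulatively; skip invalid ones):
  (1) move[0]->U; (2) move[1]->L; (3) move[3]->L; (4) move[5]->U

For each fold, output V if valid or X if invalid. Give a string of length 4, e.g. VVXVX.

Initial: RDRURRR -> [(0, 0), (1, 0), (1, -1), (2, -1), (2, 0), (3, 0), (4, 0), (5, 0)]
Fold 1: move[0]->U => UDRURRR INVALID (collision), skipped
Fold 2: move[1]->L => RLRURRR INVALID (collision), skipped
Fold 3: move[3]->L => RDRLRRR INVALID (collision), skipped
Fold 4: move[5]->U => RDRURUR VALID

Answer: XXXV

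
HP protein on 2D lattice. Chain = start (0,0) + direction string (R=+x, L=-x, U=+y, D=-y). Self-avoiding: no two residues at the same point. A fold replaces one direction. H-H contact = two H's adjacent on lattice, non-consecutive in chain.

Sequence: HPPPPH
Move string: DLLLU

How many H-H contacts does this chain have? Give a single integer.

Answer: 0

Derivation:
Positions: [(0, 0), (0, -1), (-1, -1), (-2, -1), (-3, -1), (-3, 0)]
No H-H contacts found.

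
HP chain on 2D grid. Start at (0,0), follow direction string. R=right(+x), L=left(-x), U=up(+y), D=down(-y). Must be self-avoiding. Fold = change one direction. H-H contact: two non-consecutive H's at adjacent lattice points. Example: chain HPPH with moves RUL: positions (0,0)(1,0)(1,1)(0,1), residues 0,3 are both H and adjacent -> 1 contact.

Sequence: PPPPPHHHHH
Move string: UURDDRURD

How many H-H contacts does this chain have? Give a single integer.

Answer: 1

Derivation:
Positions: [(0, 0), (0, 1), (0, 2), (1, 2), (1, 1), (1, 0), (2, 0), (2, 1), (3, 1), (3, 0)]
H-H contact: residue 6 @(2,0) - residue 9 @(3, 0)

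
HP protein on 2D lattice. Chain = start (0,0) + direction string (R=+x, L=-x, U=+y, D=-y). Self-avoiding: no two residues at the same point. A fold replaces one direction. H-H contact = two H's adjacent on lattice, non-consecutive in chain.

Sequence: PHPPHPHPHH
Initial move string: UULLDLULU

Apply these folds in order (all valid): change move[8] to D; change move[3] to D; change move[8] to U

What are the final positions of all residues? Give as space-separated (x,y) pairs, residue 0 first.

Answer: (0,0) (0,1) (0,2) (-1,2) (-1,1) (-1,0) (-2,0) (-2,1) (-3,1) (-3,2)

Derivation:
Initial moves: UULLDLULU
Fold: move[8]->D => UULLDLULD (positions: [(0, 0), (0, 1), (0, 2), (-1, 2), (-2, 2), (-2, 1), (-3, 1), (-3, 2), (-4, 2), (-4, 1)])
Fold: move[3]->D => UULDDLULD (positions: [(0, 0), (0, 1), (0, 2), (-1, 2), (-1, 1), (-1, 0), (-2, 0), (-2, 1), (-3, 1), (-3, 0)])
Fold: move[8]->U => UULDDLULU (positions: [(0, 0), (0, 1), (0, 2), (-1, 2), (-1, 1), (-1, 0), (-2, 0), (-2, 1), (-3, 1), (-3, 2)])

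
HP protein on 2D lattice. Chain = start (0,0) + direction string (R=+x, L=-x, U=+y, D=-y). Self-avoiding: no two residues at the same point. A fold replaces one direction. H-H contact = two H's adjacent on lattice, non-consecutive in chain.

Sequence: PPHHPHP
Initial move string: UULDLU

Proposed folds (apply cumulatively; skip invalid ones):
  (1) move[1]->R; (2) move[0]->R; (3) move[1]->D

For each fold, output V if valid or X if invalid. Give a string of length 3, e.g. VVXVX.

Initial: UULDLU -> [(0, 0), (0, 1), (0, 2), (-1, 2), (-1, 1), (-2, 1), (-2, 2)]
Fold 1: move[1]->R => URLDLU INVALID (collision), skipped
Fold 2: move[0]->R => RULDLU INVALID (collision), skipped
Fold 3: move[1]->D => UDLDLU INVALID (collision), skipped

Answer: XXX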